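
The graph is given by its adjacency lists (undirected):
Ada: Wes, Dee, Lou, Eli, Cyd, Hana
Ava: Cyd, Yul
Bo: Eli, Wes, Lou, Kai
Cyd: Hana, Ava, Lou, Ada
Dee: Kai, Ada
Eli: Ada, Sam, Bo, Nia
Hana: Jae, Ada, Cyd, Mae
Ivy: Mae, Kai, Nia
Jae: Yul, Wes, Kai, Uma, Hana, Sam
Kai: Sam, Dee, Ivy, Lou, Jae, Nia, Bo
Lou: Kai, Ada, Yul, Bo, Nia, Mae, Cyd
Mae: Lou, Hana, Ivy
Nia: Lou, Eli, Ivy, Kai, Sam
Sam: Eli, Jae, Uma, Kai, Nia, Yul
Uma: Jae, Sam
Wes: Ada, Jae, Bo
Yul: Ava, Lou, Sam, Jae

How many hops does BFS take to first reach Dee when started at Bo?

2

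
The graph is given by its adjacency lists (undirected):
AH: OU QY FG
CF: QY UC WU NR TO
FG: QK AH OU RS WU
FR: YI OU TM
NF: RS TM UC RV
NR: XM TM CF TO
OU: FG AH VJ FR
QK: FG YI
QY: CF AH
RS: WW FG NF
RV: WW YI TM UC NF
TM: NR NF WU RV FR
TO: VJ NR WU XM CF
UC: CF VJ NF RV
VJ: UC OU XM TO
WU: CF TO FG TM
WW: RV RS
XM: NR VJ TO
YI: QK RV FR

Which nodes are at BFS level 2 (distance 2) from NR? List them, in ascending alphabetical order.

FR, NF, QY, RV, UC, VJ, WU

Level 0: NR
Level 1: CF, TM, TO, XM
Level 2: FR, NF, QY, RV, UC, VJ, WU
Level 3: AH, FG, OU, RS, WW, YI
Level 4: QK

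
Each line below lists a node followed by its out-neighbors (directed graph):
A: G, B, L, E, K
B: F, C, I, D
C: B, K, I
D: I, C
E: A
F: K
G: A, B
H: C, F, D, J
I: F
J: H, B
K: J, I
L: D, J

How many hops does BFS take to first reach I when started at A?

Level 0: A
Level 1: B, E, G, K, L
Level 2: C, D, F, I, J
Level 3: H
I first appears at level 2.

2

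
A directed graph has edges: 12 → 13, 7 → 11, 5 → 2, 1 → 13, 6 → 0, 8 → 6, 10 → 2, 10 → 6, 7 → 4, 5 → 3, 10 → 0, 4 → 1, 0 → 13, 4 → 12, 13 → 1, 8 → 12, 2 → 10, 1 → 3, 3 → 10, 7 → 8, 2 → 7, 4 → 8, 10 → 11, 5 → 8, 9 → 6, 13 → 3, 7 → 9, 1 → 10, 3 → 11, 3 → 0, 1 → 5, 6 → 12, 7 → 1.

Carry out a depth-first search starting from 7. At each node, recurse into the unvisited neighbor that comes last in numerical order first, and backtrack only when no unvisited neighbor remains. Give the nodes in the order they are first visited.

Visit 7
7 → 11
7 → 9
9 → 6
6 → 12
12 → 13
13 → 3
3 → 10
10 → 2
10 → 0
13 → 1
1 → 5
5 → 8
7 → 4

7, 11, 9, 6, 12, 13, 3, 10, 2, 0, 1, 5, 8, 4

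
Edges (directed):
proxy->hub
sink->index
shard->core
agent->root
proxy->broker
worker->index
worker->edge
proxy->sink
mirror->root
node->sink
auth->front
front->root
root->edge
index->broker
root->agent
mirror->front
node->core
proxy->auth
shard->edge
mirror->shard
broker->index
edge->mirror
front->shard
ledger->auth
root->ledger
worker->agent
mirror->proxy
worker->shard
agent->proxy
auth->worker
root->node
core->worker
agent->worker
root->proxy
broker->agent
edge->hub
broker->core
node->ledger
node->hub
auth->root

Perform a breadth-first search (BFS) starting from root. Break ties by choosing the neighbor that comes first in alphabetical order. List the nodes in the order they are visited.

root → agent → edge → ledger → node → proxy → worker → hub → mirror → auth → core → sink → broker → index → shard → front

Visit root; enqueue agent, edge, ledger, node, proxy → queue [agent, edge, ledger, node, proxy]
Visit agent; enqueue worker → queue [edge, ledger, node, proxy, worker]
Visit edge; enqueue hub, mirror → queue [ledger, node, proxy, worker, hub, mirror]
Visit ledger; enqueue auth → queue [node, proxy, worker, hub, mirror, auth]
Visit node; enqueue core, sink → queue [proxy, worker, hub, mirror, auth, core, sink]
Visit proxy; enqueue broker → queue [worker, hub, mirror, auth, core, sink, broker]
Visit worker; enqueue index, shard → queue [hub, mirror, auth, core, sink, broker, index, shard]
Visit hub → queue [mirror, auth, core, sink, broker, index, shard]
Visit mirror; enqueue front → queue [auth, core, sink, broker, index, shard, front]
Visit auth → queue [core, sink, broker, index, shard, front]
Visit core → queue [sink, broker, index, shard, front]
Visit sink → queue [broker, index, shard, front]
Visit broker → queue [index, shard, front]
Visit index → queue [shard, front]
Visit shard → queue [front]
Visit front → queue []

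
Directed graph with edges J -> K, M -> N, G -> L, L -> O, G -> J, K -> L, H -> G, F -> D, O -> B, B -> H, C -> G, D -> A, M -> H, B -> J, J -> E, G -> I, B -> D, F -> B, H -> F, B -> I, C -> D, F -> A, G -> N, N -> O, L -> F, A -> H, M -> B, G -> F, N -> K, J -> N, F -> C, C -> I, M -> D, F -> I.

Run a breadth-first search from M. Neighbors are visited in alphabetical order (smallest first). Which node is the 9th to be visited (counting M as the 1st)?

F

Visit M; enqueue B, D, H, N → queue [B, D, H, N]
Visit B; enqueue I, J → queue [D, H, N, I, J]
Visit D; enqueue A → queue [H, N, I, J, A]
Visit H; enqueue F, G → queue [N, I, J, A, F, G]
Visit N; enqueue K, O → queue [I, J, A, F, G, K, O]
Visit I → queue [J, A, F, G, K, O]
Visit J; enqueue E → queue [A, F, G, K, O, E]
Visit A → queue [F, G, K, O, E]
Visit F; enqueue C → queue [G, K, O, E, C]
Visit G; enqueue L → queue [K, O, E, C, L]
Visit K → queue [O, E, C, L]
Visit O → queue [E, C, L]
Visit E → queue [C, L]
Visit C → queue [L]
Visit L → queue []

Visit order: M, B, D, H, N, I, J, A, F, G, K, O, E, C, L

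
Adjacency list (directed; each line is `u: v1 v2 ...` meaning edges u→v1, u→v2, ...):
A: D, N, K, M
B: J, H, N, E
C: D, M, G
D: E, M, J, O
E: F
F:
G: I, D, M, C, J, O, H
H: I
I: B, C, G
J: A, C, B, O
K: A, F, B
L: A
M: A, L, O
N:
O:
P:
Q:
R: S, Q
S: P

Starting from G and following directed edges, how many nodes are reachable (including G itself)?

15

BFS from G visits: G, I, D, M, C, J, O, H, B, E, A, L, N, F, K
Reachable nodes: 15 of 19 total.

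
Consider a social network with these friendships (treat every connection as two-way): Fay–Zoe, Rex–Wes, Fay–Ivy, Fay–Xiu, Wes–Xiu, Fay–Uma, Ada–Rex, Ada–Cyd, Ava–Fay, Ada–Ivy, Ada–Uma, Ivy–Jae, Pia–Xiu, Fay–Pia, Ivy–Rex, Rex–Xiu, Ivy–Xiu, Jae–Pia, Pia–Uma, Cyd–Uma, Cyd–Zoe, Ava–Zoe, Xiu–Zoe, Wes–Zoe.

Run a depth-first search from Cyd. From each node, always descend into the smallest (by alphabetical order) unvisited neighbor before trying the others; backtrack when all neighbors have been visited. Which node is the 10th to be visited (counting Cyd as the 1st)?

Visit Cyd
Cyd → Ada
Ada → Ivy
Ivy → Fay
Fay → Ava
Ava → Zoe
Zoe → Wes
Wes → Rex
Rex → Xiu
Xiu → Pia
Pia → Jae
Pia → Uma

Visit order: Cyd, Ada, Ivy, Fay, Ava, Zoe, Wes, Rex, Xiu, Pia, Jae, Uma

Pia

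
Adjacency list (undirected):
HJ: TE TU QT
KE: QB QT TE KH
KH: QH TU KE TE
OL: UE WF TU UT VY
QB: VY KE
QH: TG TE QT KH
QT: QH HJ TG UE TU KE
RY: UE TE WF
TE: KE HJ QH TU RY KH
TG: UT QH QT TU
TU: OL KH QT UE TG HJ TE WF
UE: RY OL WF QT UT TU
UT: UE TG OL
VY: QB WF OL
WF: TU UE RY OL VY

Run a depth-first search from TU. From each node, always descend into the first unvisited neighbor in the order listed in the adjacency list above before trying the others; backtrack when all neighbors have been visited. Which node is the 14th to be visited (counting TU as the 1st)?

Visit TU
TU → OL
OL → UE
UE → RY
RY → TE
TE → KE
KE → QB
QB → VY
VY → WF
KE → QT
QT → QH
QH → TG
TG → UT
QH → KH
QT → HJ

Visit order: TU, OL, UE, RY, TE, KE, QB, VY, WF, QT, QH, TG, UT, KH, HJ

KH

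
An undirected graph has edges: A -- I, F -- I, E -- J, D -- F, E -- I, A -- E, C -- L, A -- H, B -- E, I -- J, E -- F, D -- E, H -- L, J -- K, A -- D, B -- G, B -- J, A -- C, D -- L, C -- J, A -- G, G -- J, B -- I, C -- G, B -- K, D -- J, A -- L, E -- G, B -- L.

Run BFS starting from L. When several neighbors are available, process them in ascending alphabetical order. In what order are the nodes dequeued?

L, A, B, C, D, H, E, G, I, J, K, F

Visit L; enqueue A, B, C, D, H → queue [A, B, C, D, H]
Visit A; enqueue E, G, I → queue [B, C, D, H, E, G, I]
Visit B; enqueue J, K → queue [C, D, H, E, G, I, J, K]
Visit C → queue [D, H, E, G, I, J, K]
Visit D; enqueue F → queue [H, E, G, I, J, K, F]
Visit H → queue [E, G, I, J, K, F]
Visit E → queue [G, I, J, K, F]
Visit G → queue [I, J, K, F]
Visit I → queue [J, K, F]
Visit J → queue [K, F]
Visit K → queue [F]
Visit F → queue []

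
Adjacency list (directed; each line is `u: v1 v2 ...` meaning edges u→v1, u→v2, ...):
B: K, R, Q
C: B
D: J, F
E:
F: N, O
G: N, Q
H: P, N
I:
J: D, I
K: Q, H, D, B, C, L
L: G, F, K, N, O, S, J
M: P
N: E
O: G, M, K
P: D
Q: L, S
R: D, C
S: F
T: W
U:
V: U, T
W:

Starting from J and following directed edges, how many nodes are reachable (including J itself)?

18

BFS from J visits: J, D, I, F, N, O, E, G, K, M, Q, B, C, H, L, P, S, R
Reachable nodes: 18 of 22 total.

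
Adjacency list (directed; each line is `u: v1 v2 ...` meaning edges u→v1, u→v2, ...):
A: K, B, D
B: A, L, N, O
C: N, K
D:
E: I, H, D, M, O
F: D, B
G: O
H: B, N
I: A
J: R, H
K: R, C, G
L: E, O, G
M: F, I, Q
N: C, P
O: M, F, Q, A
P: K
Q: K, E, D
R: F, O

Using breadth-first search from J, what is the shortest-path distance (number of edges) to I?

4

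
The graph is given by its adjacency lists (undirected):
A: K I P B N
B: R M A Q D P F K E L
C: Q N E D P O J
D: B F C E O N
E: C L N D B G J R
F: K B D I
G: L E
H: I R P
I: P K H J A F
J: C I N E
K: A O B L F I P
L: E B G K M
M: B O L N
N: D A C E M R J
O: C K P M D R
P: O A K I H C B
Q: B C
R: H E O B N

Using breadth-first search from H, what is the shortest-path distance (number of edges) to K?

2

Level 0: H
Level 1: I, P, R
Level 2: A, B, C, E, F, J, K, N, O
Level 3: D, G, L, M, Q
K first appears at level 2.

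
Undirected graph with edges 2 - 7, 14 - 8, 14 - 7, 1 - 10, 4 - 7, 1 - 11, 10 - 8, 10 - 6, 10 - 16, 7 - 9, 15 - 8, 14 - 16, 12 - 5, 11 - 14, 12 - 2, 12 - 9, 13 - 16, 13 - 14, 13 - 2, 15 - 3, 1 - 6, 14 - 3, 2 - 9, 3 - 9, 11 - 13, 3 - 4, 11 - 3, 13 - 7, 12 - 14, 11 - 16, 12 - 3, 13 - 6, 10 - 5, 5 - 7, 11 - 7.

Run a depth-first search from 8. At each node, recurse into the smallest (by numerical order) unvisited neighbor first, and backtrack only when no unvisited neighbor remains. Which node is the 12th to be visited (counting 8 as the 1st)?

5

Visit 8
8 → 10
10 → 1
1 → 6
6 → 13
13 → 2
2 → 7
7 → 4
4 → 3
3 → 9
9 → 12
12 → 5
12 → 14
14 → 11
11 → 16
3 → 15

Visit order: 8, 10, 1, 6, 13, 2, 7, 4, 3, 9, 12, 5, 14, 11, 16, 15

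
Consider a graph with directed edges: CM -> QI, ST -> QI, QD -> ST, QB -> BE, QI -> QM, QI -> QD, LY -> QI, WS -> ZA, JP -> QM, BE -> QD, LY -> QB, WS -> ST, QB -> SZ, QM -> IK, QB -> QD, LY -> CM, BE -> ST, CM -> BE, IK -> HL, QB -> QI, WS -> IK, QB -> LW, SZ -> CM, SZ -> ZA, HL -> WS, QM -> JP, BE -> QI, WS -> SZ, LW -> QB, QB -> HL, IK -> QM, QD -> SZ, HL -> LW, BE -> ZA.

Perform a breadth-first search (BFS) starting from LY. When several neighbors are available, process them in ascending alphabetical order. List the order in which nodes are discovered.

LY CM QB QI BE HL LW QD SZ QM ST ZA WS IK JP

Visit LY; enqueue CM, QB, QI → queue [CM, QB, QI]
Visit CM; enqueue BE → queue [QB, QI, BE]
Visit QB; enqueue HL, LW, QD, SZ → queue [QI, BE, HL, LW, QD, SZ]
Visit QI; enqueue QM → queue [BE, HL, LW, QD, SZ, QM]
Visit BE; enqueue ST, ZA → queue [HL, LW, QD, SZ, QM, ST, ZA]
Visit HL; enqueue WS → queue [LW, QD, SZ, QM, ST, ZA, WS]
Visit LW → queue [QD, SZ, QM, ST, ZA, WS]
Visit QD → queue [SZ, QM, ST, ZA, WS]
Visit SZ → queue [QM, ST, ZA, WS]
Visit QM; enqueue IK, JP → queue [ST, ZA, WS, IK, JP]
Visit ST → queue [ZA, WS, IK, JP]
Visit ZA → queue [WS, IK, JP]
Visit WS → queue [IK, JP]
Visit IK → queue [JP]
Visit JP → queue []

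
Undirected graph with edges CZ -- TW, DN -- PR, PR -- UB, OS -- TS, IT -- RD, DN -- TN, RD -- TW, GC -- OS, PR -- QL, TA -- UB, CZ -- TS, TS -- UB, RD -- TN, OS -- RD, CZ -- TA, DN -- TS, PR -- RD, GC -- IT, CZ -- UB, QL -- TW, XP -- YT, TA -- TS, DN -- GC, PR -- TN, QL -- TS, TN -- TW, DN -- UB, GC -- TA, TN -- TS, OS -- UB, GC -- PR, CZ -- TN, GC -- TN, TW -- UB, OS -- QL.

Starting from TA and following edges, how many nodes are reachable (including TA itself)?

BFS from TA visits: TA, CZ, GC, TS, UB, TN, TW, DN, IT, OS, PR, QL, RD
Reachable nodes: 13 of 15 total.

13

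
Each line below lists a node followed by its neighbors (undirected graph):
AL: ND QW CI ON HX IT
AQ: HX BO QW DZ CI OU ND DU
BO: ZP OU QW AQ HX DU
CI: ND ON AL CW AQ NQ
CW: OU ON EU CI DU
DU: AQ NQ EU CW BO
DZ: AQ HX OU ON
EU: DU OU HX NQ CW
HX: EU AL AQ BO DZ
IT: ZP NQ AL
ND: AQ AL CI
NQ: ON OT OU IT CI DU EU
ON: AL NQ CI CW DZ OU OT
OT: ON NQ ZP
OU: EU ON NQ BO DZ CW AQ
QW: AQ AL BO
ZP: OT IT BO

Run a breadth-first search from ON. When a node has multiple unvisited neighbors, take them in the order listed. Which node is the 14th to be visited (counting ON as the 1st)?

Visit ON; enqueue AL, NQ, CI, CW, DZ, OU, OT → queue [AL, NQ, CI, CW, DZ, OU, OT]
Visit AL; enqueue ND, QW, HX, IT → queue [NQ, CI, CW, DZ, OU, OT, ND, QW, HX, IT]
Visit NQ; enqueue DU, EU → queue [CI, CW, DZ, OU, OT, ND, QW, HX, IT, DU, EU]
Visit CI; enqueue AQ → queue [CW, DZ, OU, OT, ND, QW, HX, IT, DU, EU, AQ]
Visit CW → queue [DZ, OU, OT, ND, QW, HX, IT, DU, EU, AQ]
Visit DZ → queue [OU, OT, ND, QW, HX, IT, DU, EU, AQ]
Visit OU; enqueue BO → queue [OT, ND, QW, HX, IT, DU, EU, AQ, BO]
Visit OT; enqueue ZP → queue [ND, QW, HX, IT, DU, EU, AQ, BO, ZP]
Visit ND → queue [QW, HX, IT, DU, EU, AQ, BO, ZP]
Visit QW → queue [HX, IT, DU, EU, AQ, BO, ZP]
Visit HX → queue [IT, DU, EU, AQ, BO, ZP]
Visit IT → queue [DU, EU, AQ, BO, ZP]
Visit DU → queue [EU, AQ, BO, ZP]
Visit EU → queue [AQ, BO, ZP]
Visit AQ → queue [BO, ZP]
Visit BO → queue [ZP]
Visit ZP → queue []

Visit order: ON, AL, NQ, CI, CW, DZ, OU, OT, ND, QW, HX, IT, DU, EU, AQ, BO, ZP

EU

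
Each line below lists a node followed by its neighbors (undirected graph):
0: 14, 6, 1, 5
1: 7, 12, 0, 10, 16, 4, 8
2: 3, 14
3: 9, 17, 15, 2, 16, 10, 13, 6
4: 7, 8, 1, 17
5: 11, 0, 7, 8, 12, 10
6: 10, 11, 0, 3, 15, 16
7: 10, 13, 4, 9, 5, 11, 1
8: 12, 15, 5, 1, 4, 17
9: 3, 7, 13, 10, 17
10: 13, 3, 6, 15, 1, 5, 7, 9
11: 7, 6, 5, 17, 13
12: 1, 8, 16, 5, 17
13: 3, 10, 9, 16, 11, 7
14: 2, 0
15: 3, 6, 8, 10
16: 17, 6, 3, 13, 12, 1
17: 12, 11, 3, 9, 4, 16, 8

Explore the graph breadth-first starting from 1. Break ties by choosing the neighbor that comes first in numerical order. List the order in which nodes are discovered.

Visit 1; enqueue 0, 4, 7, 8, 10, 12, 16 → queue [0, 4, 7, 8, 10, 12, 16]
Visit 0; enqueue 5, 6, 14 → queue [4, 7, 8, 10, 12, 16, 5, 6, 14]
Visit 4; enqueue 17 → queue [7, 8, 10, 12, 16, 5, 6, 14, 17]
Visit 7; enqueue 9, 11, 13 → queue [8, 10, 12, 16, 5, 6, 14, 17, 9, 11, 13]
Visit 8; enqueue 15 → queue [10, 12, 16, 5, 6, 14, 17, 9, 11, 13, 15]
Visit 10; enqueue 3 → queue [12, 16, 5, 6, 14, 17, 9, 11, 13, 15, 3]
Visit 12 → queue [16, 5, 6, 14, 17, 9, 11, 13, 15, 3]
Visit 16 → queue [5, 6, 14, 17, 9, 11, 13, 15, 3]
Visit 5 → queue [6, 14, 17, 9, 11, 13, 15, 3]
Visit 6 → queue [14, 17, 9, 11, 13, 15, 3]
Visit 14; enqueue 2 → queue [17, 9, 11, 13, 15, 3, 2]
Visit 17 → queue [9, 11, 13, 15, 3, 2]
Visit 9 → queue [11, 13, 15, 3, 2]
Visit 11 → queue [13, 15, 3, 2]
Visit 13 → queue [15, 3, 2]
Visit 15 → queue [3, 2]
Visit 3 → queue [2]
Visit 2 → queue []

1 → 0 → 4 → 7 → 8 → 10 → 12 → 16 → 5 → 6 → 14 → 17 → 9 → 11 → 13 → 15 → 3 → 2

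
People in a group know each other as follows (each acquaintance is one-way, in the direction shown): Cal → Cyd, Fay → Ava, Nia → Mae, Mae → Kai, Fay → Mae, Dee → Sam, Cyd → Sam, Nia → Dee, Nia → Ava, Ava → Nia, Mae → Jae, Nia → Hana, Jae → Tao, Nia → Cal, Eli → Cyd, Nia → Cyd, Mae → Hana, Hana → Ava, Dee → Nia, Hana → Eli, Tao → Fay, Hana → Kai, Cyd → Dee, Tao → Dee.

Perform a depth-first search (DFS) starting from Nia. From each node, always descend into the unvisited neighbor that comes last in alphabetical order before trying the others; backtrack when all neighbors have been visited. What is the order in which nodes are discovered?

Visit Nia
Nia → Mae
Mae → Kai
Mae → Jae
Jae → Tao
Tao → Fay
Fay → Ava
Tao → Dee
Dee → Sam
Mae → Hana
Hana → Eli
Eli → Cyd
Nia → Cal

Nia, Mae, Kai, Jae, Tao, Fay, Ava, Dee, Sam, Hana, Eli, Cyd, Cal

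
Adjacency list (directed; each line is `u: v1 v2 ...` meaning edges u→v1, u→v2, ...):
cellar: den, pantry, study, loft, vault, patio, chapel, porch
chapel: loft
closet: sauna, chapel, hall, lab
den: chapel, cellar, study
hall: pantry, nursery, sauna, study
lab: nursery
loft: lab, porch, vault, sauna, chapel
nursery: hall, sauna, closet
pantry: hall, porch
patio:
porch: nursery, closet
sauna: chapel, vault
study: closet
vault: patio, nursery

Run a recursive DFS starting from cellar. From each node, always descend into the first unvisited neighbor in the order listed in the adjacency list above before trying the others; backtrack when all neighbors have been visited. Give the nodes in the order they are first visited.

Visit cellar
cellar → den
den → chapel
chapel → loft
loft → lab
lab → nursery
nursery → hall
hall → pantry
pantry → porch
porch → closet
closet → sauna
sauna → vault
vault → patio
hall → study

cellar, den, chapel, loft, lab, nursery, hall, pantry, porch, closet, sauna, vault, patio, study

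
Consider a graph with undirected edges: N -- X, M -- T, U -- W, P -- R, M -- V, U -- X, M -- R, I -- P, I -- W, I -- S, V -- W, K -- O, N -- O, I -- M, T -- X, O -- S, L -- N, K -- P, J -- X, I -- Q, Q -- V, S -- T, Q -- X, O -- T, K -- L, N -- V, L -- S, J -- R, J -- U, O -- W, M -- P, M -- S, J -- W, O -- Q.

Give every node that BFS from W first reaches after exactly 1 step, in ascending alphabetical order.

Level 0: W
Level 1: I, J, O, U, V
Level 2: K, M, N, P, Q, R, S, T, X
Level 3: L

I, J, O, U, V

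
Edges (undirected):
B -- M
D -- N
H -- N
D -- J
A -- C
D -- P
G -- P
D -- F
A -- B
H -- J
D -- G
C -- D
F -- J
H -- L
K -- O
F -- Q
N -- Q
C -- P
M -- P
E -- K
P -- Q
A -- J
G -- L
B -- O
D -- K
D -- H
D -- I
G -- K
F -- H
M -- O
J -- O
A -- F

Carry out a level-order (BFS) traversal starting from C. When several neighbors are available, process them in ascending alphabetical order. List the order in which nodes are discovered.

Visit C; enqueue A, D, P → queue [A, D, P]
Visit A; enqueue B, F, J → queue [D, P, B, F, J]
Visit D; enqueue G, H, I, K, N → queue [P, B, F, J, G, H, I, K, N]
Visit P; enqueue M, Q → queue [B, F, J, G, H, I, K, N, M, Q]
Visit B; enqueue O → queue [F, J, G, H, I, K, N, M, Q, O]
Visit F → queue [J, G, H, I, K, N, M, Q, O]
Visit J → queue [G, H, I, K, N, M, Q, O]
Visit G; enqueue L → queue [H, I, K, N, M, Q, O, L]
Visit H → queue [I, K, N, M, Q, O, L]
Visit I → queue [K, N, M, Q, O, L]
Visit K; enqueue E → queue [N, M, Q, O, L, E]
Visit N → queue [M, Q, O, L, E]
Visit M → queue [Q, O, L, E]
Visit Q → queue [O, L, E]
Visit O → queue [L, E]
Visit L → queue [E]
Visit E → queue []

C, A, D, P, B, F, J, G, H, I, K, N, M, Q, O, L, E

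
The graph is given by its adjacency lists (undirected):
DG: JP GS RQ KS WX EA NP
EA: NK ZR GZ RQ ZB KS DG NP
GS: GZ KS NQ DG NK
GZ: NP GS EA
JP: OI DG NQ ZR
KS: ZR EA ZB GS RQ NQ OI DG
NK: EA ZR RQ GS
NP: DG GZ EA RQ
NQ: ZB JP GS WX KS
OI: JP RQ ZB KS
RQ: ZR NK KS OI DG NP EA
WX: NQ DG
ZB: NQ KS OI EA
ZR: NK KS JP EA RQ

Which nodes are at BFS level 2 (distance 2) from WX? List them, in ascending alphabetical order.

Level 0: WX
Level 1: DG, NQ
Level 2: EA, GS, JP, KS, NP, RQ, ZB
Level 3: GZ, NK, OI, ZR

EA, GS, JP, KS, NP, RQ, ZB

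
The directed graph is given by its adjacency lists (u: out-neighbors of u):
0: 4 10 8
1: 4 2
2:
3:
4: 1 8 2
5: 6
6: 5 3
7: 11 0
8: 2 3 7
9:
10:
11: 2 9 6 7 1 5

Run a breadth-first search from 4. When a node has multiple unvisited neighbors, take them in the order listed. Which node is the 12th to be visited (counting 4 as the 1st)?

10

Visit 4; enqueue 1, 8, 2 → queue [1, 8, 2]
Visit 1 → queue [8, 2]
Visit 8; enqueue 3, 7 → queue [2, 3, 7]
Visit 2 → queue [3, 7]
Visit 3 → queue [7]
Visit 7; enqueue 11, 0 → queue [11, 0]
Visit 11; enqueue 9, 6, 5 → queue [0, 9, 6, 5]
Visit 0; enqueue 10 → queue [9, 6, 5, 10]
Visit 9 → queue [6, 5, 10]
Visit 6 → queue [5, 10]
Visit 5 → queue [10]
Visit 10 → queue []

Visit order: 4, 1, 8, 2, 3, 7, 11, 0, 9, 6, 5, 10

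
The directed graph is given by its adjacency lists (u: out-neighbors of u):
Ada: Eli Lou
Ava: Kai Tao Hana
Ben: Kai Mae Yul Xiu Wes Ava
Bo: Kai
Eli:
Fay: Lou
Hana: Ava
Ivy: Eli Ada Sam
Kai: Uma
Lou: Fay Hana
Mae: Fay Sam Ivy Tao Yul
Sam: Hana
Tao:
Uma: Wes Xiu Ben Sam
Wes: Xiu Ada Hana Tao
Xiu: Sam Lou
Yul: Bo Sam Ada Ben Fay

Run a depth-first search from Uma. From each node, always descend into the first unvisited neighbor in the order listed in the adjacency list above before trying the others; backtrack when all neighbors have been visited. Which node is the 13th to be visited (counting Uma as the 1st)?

Ben

Visit Uma
Uma → Wes
Wes → Xiu
Xiu → Sam
Sam → Hana
Hana → Ava
Ava → Kai
Ava → Tao
Xiu → Lou
Lou → Fay
Wes → Ada
Ada → Eli
Uma → Ben
Ben → Mae
Mae → Ivy
Mae → Yul
Yul → Bo

Visit order: Uma, Wes, Xiu, Sam, Hana, Ava, Kai, Tao, Lou, Fay, Ada, Eli, Ben, Mae, Ivy, Yul, Bo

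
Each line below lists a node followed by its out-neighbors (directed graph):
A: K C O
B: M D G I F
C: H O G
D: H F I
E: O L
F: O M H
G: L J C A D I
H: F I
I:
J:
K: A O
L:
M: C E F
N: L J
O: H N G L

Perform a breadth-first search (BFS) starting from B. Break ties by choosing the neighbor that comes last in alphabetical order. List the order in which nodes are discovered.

B → M → I → G → F → D → E → C → L → J → A → O → H → K → N

Visit B; enqueue M, I, G, F, D → queue [M, I, G, F, D]
Visit M; enqueue E, C → queue [I, G, F, D, E, C]
Visit I → queue [G, F, D, E, C]
Visit G; enqueue L, J, A → queue [F, D, E, C, L, J, A]
Visit F; enqueue O, H → queue [D, E, C, L, J, A, O, H]
Visit D → queue [E, C, L, J, A, O, H]
Visit E → queue [C, L, J, A, O, H]
Visit C → queue [L, J, A, O, H]
Visit L → queue [J, A, O, H]
Visit J → queue [A, O, H]
Visit A; enqueue K → queue [O, H, K]
Visit O; enqueue N → queue [H, K, N]
Visit H → queue [K, N]
Visit K → queue [N]
Visit N → queue []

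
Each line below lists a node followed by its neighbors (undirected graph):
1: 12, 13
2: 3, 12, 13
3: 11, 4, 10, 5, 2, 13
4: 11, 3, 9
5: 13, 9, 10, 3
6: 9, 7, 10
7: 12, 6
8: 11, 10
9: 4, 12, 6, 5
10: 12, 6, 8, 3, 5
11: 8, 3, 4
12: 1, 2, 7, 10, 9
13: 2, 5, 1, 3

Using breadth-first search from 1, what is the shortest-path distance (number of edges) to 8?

3

Level 0: 1
Level 1: 12, 13
Level 2: 2, 3, 5, 7, 9, 10
Level 3: 4, 6, 8, 11
8 first appears at level 3.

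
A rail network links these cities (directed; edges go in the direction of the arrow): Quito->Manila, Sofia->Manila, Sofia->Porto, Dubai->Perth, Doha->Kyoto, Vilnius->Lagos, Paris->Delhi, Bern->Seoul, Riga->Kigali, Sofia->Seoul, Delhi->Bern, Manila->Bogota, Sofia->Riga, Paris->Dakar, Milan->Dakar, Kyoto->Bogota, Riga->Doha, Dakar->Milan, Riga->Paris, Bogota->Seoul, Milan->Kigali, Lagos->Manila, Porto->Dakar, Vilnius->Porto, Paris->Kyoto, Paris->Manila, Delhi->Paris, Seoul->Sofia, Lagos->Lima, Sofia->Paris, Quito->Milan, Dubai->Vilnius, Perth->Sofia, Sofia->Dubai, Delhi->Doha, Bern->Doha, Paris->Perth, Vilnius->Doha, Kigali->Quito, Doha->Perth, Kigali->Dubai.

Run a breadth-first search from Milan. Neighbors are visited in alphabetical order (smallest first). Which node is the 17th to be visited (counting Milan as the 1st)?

Visit Milan; enqueue Dakar, Kigali → queue [Dakar, Kigali]
Visit Dakar → queue [Kigali]
Visit Kigali; enqueue Dubai, Quito → queue [Dubai, Quito]
Visit Dubai; enqueue Perth, Vilnius → queue [Quito, Perth, Vilnius]
Visit Quito; enqueue Manila → queue [Perth, Vilnius, Manila]
Visit Perth; enqueue Sofia → queue [Vilnius, Manila, Sofia]
Visit Vilnius; enqueue Doha, Lagos, Porto → queue [Manila, Sofia, Doha, Lagos, Porto]
Visit Manila; enqueue Bogota → queue [Sofia, Doha, Lagos, Porto, Bogota]
Visit Sofia; enqueue Paris, Riga, Seoul → queue [Doha, Lagos, Porto, Bogota, Paris, Riga, Seoul]
Visit Doha; enqueue Kyoto → queue [Lagos, Porto, Bogota, Paris, Riga, Seoul, Kyoto]
Visit Lagos; enqueue Lima → queue [Porto, Bogota, Paris, Riga, Seoul, Kyoto, Lima]
Visit Porto → queue [Bogota, Paris, Riga, Seoul, Kyoto, Lima]
Visit Bogota → queue [Paris, Riga, Seoul, Kyoto, Lima]
Visit Paris; enqueue Delhi → queue [Riga, Seoul, Kyoto, Lima, Delhi]
Visit Riga → queue [Seoul, Kyoto, Lima, Delhi]
Visit Seoul → queue [Kyoto, Lima, Delhi]
Visit Kyoto → queue [Lima, Delhi]
Visit Lima → queue [Delhi]
Visit Delhi; enqueue Bern → queue [Bern]
Visit Bern → queue []

Visit order: Milan, Dakar, Kigali, Dubai, Quito, Perth, Vilnius, Manila, Sofia, Doha, Lagos, Porto, Bogota, Paris, Riga, Seoul, Kyoto, Lima, Delhi, Bern

Kyoto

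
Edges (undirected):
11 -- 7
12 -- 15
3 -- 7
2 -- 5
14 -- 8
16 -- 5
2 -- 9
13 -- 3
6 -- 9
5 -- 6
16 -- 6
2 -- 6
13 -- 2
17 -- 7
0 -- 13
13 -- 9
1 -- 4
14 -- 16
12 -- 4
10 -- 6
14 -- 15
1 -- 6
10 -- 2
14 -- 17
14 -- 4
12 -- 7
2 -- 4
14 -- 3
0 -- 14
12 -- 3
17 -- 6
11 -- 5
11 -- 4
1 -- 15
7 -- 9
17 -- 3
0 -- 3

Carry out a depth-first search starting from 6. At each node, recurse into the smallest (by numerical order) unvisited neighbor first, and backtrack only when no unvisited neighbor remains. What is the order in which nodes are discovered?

Visit 6
6 → 1
1 → 4
4 → 2
2 → 5
5 → 11
11 → 7
7 → 3
3 → 0
0 → 13
13 → 9
0 → 14
14 → 8
14 → 15
15 → 12
14 → 16
14 → 17
2 → 10

6, 1, 4, 2, 5, 11, 7, 3, 0, 13, 9, 14, 8, 15, 12, 16, 17, 10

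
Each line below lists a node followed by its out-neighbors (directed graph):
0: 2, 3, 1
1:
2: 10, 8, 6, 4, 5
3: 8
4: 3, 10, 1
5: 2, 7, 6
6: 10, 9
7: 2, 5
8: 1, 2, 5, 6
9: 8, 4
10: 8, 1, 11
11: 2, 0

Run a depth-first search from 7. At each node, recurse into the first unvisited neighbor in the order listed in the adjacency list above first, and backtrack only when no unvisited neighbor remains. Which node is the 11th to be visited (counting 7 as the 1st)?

Visit 7
7 → 2
2 → 10
10 → 8
8 → 1
8 → 5
5 → 6
6 → 9
9 → 4
4 → 3
10 → 11
11 → 0

Visit order: 7, 2, 10, 8, 1, 5, 6, 9, 4, 3, 11, 0

11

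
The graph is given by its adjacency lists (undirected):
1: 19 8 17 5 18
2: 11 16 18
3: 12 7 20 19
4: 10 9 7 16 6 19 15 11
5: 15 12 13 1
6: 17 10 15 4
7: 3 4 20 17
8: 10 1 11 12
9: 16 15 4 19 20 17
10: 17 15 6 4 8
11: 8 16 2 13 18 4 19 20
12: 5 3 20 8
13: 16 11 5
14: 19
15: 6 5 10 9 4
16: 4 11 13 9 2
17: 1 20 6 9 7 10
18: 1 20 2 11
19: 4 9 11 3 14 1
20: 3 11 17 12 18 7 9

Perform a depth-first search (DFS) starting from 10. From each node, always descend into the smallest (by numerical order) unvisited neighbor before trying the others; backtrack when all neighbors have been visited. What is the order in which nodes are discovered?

Visit 10
10 → 4
4 → 6
6 → 15
15 → 5
5 → 1
1 → 8
8 → 11
11 → 2
2 → 16
16 → 9
9 → 17
17 → 7
7 → 3
3 → 12
12 → 20
20 → 18
3 → 19
19 → 14
16 → 13

10 → 4 → 6 → 15 → 5 → 1 → 8 → 11 → 2 → 16 → 9 → 17 → 7 → 3 → 12 → 20 → 18 → 19 → 14 → 13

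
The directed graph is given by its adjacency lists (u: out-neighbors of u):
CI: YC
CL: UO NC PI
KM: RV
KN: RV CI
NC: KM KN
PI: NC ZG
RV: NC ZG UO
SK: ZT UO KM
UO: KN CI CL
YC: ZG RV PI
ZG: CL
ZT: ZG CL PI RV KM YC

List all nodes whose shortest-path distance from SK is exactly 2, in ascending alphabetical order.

CI, CL, KN, PI, RV, YC, ZG

Level 0: SK
Level 1: KM, UO, ZT
Level 2: CI, CL, KN, PI, RV, YC, ZG
Level 3: NC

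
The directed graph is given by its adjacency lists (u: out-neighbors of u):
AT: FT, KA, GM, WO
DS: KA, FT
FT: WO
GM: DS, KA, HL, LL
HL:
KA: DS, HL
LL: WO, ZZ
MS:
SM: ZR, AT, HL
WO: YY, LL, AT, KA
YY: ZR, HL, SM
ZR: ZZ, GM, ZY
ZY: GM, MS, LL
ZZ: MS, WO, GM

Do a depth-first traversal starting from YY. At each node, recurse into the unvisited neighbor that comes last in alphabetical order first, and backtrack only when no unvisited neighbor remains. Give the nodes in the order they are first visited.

Visit YY
YY → ZR
ZR → ZZ
ZZ → WO
WO → LL
WO → KA
KA → HL
KA → DS
DS → FT
WO → AT
AT → GM
ZZ → MS
ZR → ZY
YY → SM

YY, ZR, ZZ, WO, LL, KA, HL, DS, FT, AT, GM, MS, ZY, SM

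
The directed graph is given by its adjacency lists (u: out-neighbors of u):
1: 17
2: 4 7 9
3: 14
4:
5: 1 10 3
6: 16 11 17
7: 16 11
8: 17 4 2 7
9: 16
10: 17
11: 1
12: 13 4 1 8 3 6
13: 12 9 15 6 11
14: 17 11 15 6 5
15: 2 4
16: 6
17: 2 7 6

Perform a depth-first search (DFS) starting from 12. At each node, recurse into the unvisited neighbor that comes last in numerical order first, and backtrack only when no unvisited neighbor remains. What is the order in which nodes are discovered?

Visit 12
12 → 13
13 → 15
15 → 4
15 → 2
2 → 9
9 → 16
16 → 6
6 → 17
17 → 7
7 → 11
11 → 1
12 → 8
12 → 3
3 → 14
14 → 5
5 → 10

12 → 13 → 15 → 4 → 2 → 9 → 16 → 6 → 17 → 7 → 11 → 1 → 8 → 3 → 14 → 5 → 10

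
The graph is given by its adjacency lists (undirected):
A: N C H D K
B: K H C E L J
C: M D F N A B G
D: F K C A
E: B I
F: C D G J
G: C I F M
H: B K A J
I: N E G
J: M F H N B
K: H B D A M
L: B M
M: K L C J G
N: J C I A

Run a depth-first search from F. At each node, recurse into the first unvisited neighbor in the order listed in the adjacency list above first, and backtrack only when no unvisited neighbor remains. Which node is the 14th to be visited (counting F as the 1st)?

Visit F
F → C
C → M
M → K
K → H
H → B
B → E
E → I
I → N
N → J
N → A
A → D
I → G
B → L

Visit order: F, C, M, K, H, B, E, I, N, J, A, D, G, L

L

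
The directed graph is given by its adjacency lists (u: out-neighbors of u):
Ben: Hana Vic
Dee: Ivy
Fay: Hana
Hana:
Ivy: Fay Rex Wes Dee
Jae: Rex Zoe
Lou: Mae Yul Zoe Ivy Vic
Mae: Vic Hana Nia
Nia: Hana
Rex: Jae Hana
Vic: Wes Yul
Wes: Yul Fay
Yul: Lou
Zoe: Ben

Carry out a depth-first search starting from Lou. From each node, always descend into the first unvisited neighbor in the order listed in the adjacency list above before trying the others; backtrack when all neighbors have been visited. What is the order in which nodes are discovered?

Lou Mae Vic Wes Yul Fay Hana Nia Zoe Ben Ivy Rex Jae Dee

Visit Lou
Lou → Mae
Mae → Vic
Vic → Wes
Wes → Yul
Wes → Fay
Fay → Hana
Mae → Nia
Lou → Zoe
Zoe → Ben
Lou → Ivy
Ivy → Rex
Rex → Jae
Ivy → Dee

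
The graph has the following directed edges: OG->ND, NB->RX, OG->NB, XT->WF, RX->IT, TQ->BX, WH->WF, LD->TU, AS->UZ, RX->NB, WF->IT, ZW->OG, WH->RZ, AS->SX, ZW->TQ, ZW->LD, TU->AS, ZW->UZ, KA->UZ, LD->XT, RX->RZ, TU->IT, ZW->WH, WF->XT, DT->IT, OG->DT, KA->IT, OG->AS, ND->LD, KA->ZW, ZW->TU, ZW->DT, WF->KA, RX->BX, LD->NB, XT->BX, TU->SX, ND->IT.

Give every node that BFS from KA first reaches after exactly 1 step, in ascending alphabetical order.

IT, UZ, ZW

Level 0: KA
Level 1: IT, UZ, ZW
Level 2: DT, LD, OG, TQ, TU, WH
Level 3: AS, BX, NB, ND, RZ, SX, WF, XT
Level 4: RX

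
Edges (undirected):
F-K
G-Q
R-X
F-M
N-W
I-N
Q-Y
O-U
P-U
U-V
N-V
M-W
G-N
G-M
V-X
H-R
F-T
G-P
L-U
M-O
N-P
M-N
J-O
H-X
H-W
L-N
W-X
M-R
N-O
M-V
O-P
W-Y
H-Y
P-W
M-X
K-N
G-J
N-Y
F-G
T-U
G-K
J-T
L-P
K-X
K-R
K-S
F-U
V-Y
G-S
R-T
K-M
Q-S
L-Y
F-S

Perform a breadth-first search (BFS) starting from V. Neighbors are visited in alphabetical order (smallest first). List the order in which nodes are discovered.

V M N U X Y F G K O R W I L P T H Q S J

Visit V; enqueue M, N, U, X, Y → queue [M, N, U, X, Y]
Visit M; enqueue F, G, K, O, R, W → queue [N, U, X, Y, F, G, K, O, R, W]
Visit N; enqueue I, L, P → queue [U, X, Y, F, G, K, O, R, W, I, L, P]
Visit U; enqueue T → queue [X, Y, F, G, K, O, R, W, I, L, P, T]
Visit X; enqueue H → queue [Y, F, G, K, O, R, W, I, L, P, T, H]
Visit Y; enqueue Q → queue [F, G, K, O, R, W, I, L, P, T, H, Q]
Visit F; enqueue S → queue [G, K, O, R, W, I, L, P, T, H, Q, S]
Visit G; enqueue J → queue [K, O, R, W, I, L, P, T, H, Q, S, J]
Visit K → queue [O, R, W, I, L, P, T, H, Q, S, J]
Visit O → queue [R, W, I, L, P, T, H, Q, S, J]
Visit R → queue [W, I, L, P, T, H, Q, S, J]
Visit W → queue [I, L, P, T, H, Q, S, J]
Visit I → queue [L, P, T, H, Q, S, J]
Visit L → queue [P, T, H, Q, S, J]
Visit P → queue [T, H, Q, S, J]
Visit T → queue [H, Q, S, J]
Visit H → queue [Q, S, J]
Visit Q → queue [S, J]
Visit S → queue [J]
Visit J → queue []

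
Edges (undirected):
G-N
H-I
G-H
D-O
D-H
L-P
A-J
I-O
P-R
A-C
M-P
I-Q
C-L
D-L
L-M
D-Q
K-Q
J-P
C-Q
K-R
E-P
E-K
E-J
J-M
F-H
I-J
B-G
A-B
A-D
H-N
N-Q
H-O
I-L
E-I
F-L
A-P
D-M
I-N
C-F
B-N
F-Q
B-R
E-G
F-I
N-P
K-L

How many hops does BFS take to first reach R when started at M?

2

Level 0: M
Level 1: D, J, L, P
Level 2: A, C, E, F, H, I, K, N, O, Q, R
Level 3: B, G
R first appears at level 2.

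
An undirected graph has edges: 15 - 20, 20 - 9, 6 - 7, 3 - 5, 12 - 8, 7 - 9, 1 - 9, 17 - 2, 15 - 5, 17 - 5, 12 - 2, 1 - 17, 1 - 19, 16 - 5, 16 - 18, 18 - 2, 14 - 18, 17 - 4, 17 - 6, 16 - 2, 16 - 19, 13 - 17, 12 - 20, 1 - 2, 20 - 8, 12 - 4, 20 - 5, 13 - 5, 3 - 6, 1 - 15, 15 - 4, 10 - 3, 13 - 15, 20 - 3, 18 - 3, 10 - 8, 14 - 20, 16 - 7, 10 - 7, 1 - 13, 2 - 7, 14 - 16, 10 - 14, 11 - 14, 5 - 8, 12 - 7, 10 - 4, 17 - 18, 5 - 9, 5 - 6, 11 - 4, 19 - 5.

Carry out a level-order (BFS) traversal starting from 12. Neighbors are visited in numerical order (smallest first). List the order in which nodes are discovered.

Visit 12; enqueue 2, 4, 7, 8, 20 → queue [2, 4, 7, 8, 20]
Visit 2; enqueue 1, 16, 17, 18 → queue [4, 7, 8, 20, 1, 16, 17, 18]
Visit 4; enqueue 10, 11, 15 → queue [7, 8, 20, 1, 16, 17, 18, 10, 11, 15]
Visit 7; enqueue 6, 9 → queue [8, 20, 1, 16, 17, 18, 10, 11, 15, 6, 9]
Visit 8; enqueue 5 → queue [20, 1, 16, 17, 18, 10, 11, 15, 6, 9, 5]
Visit 20; enqueue 3, 14 → queue [1, 16, 17, 18, 10, 11, 15, 6, 9, 5, 3, 14]
Visit 1; enqueue 13, 19 → queue [16, 17, 18, 10, 11, 15, 6, 9, 5, 3, 14, 13, 19]
Visit 16 → queue [17, 18, 10, 11, 15, 6, 9, 5, 3, 14, 13, 19]
Visit 17 → queue [18, 10, 11, 15, 6, 9, 5, 3, 14, 13, 19]
Visit 18 → queue [10, 11, 15, 6, 9, 5, 3, 14, 13, 19]
Visit 10 → queue [11, 15, 6, 9, 5, 3, 14, 13, 19]
Visit 11 → queue [15, 6, 9, 5, 3, 14, 13, 19]
Visit 15 → queue [6, 9, 5, 3, 14, 13, 19]
Visit 6 → queue [9, 5, 3, 14, 13, 19]
Visit 9 → queue [5, 3, 14, 13, 19]
Visit 5 → queue [3, 14, 13, 19]
Visit 3 → queue [14, 13, 19]
Visit 14 → queue [13, 19]
Visit 13 → queue [19]
Visit 19 → queue []

12, 2, 4, 7, 8, 20, 1, 16, 17, 18, 10, 11, 15, 6, 9, 5, 3, 14, 13, 19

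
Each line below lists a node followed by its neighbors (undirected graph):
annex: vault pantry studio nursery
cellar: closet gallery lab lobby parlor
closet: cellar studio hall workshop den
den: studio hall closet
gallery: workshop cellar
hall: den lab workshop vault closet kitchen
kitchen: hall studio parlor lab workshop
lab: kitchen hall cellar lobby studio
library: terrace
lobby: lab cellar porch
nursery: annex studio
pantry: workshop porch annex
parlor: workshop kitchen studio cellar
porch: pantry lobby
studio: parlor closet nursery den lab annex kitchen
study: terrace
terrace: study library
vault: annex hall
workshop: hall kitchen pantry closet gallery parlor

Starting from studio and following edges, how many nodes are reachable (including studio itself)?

BFS from studio visits: studio, parlor, closet, nursery, den, lab, annex, kitchen, workshop, cellar, hall, lobby, vault, pantry, gallery, porch
Reachable nodes: 16 of 19 total.

16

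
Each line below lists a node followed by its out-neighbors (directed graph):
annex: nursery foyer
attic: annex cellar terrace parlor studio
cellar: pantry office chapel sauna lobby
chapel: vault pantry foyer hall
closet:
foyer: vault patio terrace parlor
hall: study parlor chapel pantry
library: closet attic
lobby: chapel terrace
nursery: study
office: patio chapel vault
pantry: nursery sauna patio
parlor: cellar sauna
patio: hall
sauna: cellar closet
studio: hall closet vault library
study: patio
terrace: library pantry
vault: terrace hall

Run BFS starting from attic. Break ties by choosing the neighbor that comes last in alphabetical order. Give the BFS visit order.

attic -> terrace -> studio -> parlor -> cellar -> annex -> pantry -> library -> vault -> hall -> closet -> sauna -> office -> lobby -> chapel -> nursery -> foyer -> patio -> study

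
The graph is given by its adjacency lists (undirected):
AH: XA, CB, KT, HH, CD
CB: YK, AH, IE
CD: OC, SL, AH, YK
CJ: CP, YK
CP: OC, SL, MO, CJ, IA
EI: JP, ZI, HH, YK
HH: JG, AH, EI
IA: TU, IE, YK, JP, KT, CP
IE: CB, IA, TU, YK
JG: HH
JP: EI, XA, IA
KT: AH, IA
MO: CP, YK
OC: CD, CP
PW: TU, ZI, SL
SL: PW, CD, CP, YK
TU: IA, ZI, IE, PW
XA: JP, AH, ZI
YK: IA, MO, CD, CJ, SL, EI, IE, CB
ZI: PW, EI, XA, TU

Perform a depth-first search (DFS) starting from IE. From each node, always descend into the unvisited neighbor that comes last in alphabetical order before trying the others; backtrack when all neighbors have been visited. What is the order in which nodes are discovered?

IE, YK, SL, PW, ZI, XA, JP, IA, TU, KT, AH, HH, JG, EI, CD, OC, CP, MO, CJ, CB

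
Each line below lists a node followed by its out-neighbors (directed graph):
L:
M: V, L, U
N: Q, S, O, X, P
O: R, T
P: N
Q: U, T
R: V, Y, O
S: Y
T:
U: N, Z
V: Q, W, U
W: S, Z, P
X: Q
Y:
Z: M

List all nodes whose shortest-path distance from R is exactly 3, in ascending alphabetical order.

N, P, S, Z

Level 0: R
Level 1: O, V, Y
Level 2: Q, T, U, W
Level 3: N, P, S, Z
Level 4: M, X
Level 5: L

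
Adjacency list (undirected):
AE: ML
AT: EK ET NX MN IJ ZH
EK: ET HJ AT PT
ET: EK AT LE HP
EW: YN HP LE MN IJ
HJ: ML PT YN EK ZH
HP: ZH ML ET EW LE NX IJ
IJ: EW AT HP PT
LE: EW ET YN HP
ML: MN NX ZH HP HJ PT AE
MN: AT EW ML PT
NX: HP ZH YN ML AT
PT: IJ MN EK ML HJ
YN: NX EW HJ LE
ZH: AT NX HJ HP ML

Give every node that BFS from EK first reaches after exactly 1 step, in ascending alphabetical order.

Level 0: EK
Level 1: AT, ET, HJ, PT
Level 2: HP, IJ, LE, ML, MN, NX, YN, ZH
Level 3: AE, EW

AT, ET, HJ, PT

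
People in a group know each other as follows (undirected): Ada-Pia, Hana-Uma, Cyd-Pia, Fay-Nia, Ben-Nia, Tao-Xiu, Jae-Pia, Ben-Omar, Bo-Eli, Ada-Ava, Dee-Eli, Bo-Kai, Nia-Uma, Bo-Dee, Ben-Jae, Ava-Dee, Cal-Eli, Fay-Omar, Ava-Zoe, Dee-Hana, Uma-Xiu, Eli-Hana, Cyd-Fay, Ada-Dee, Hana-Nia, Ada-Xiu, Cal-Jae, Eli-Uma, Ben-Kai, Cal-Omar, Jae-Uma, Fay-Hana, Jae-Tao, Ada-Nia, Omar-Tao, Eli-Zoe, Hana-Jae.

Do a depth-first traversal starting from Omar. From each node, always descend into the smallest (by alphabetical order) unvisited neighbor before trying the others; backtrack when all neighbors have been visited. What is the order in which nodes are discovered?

Omar Ben Jae Cal Eli Bo Dee Ada Ava Zoe Nia Fay Cyd Pia Hana Uma Xiu Tao Kai

Visit Omar
Omar → Ben
Ben → Jae
Jae → Cal
Cal → Eli
Eli → Bo
Bo → Dee
Dee → Ada
Ada → Ava
Ava → Zoe
Ada → Nia
Nia → Fay
Fay → Cyd
Cyd → Pia
Fay → Hana
Hana → Uma
Uma → Xiu
Xiu → Tao
Bo → Kai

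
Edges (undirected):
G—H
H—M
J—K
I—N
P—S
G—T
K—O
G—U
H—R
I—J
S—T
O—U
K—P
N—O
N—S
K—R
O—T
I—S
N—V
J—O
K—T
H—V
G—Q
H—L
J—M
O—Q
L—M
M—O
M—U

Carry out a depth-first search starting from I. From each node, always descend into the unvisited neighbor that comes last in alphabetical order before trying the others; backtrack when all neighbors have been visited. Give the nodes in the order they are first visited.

I, S, T, O, U, M, L, H, V, N, R, K, P, J, G, Q

Visit I
I → S
S → T
T → O
O → U
U → M
M → L
L → H
H → V
V → N
H → R
R → K
K → P
K → J
H → G
G → Q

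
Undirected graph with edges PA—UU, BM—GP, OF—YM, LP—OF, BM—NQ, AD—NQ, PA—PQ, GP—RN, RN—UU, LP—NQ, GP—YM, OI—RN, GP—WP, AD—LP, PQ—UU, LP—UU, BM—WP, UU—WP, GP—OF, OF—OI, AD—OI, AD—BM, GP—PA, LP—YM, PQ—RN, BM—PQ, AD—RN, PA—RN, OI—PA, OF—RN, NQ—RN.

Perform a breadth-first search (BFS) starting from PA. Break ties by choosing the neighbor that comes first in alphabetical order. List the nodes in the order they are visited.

PA -> GP -> OI -> PQ -> RN -> UU -> BM -> OF -> WP -> YM -> AD -> NQ -> LP

Visit PA; enqueue GP, OI, PQ, RN, UU → queue [GP, OI, PQ, RN, UU]
Visit GP; enqueue BM, OF, WP, YM → queue [OI, PQ, RN, UU, BM, OF, WP, YM]
Visit OI; enqueue AD → queue [PQ, RN, UU, BM, OF, WP, YM, AD]
Visit PQ → queue [RN, UU, BM, OF, WP, YM, AD]
Visit RN; enqueue NQ → queue [UU, BM, OF, WP, YM, AD, NQ]
Visit UU; enqueue LP → queue [BM, OF, WP, YM, AD, NQ, LP]
Visit BM → queue [OF, WP, YM, AD, NQ, LP]
Visit OF → queue [WP, YM, AD, NQ, LP]
Visit WP → queue [YM, AD, NQ, LP]
Visit YM → queue [AD, NQ, LP]
Visit AD → queue [NQ, LP]
Visit NQ → queue [LP]
Visit LP → queue []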